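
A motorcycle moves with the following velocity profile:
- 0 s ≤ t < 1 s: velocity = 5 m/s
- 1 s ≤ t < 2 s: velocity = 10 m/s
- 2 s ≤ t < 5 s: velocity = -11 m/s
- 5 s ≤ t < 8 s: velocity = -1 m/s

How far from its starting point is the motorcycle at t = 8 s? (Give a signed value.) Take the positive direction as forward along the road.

-21 m

Displacement is the signed area under the v-t curve.
0–1 s: 5 × 1 = 5 m
1–2 s: 10 × 1 = 10 m
2–5 s: -11 × 3 = -33 m
5–8 s: -1 × 3 = -3 m
Net displacement = -21 m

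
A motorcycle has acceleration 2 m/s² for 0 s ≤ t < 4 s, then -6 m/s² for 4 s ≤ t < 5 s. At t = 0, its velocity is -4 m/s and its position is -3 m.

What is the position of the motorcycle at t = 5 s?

-2 m

On each constant-a segment, Δv = aΔt and Δx = v₀Δt + ½aΔt²; chain segment to segment.
0–4 s: v starts -4 m/s; Δx = -4·4 + ½·2·4² = 0 m; v ends 4 m/s.
4–5 s: v starts 4 m/s; Δx = 4·1 + ½·-6·1² = 1 m; v ends -2 m/s.
x(5) = -3 + Σ Δx = -2 m.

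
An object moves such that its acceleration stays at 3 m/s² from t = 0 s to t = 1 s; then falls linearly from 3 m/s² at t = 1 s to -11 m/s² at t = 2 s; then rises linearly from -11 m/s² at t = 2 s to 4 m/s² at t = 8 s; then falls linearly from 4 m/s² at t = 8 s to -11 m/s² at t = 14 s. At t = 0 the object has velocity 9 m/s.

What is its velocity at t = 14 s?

Δv equals the area under the a-t graph; then v = v₀ + Δv.
0–1 s: 3 × 1 = 3 m/s
1–2 s: ½(3 + -11)(1) = -4 m/s
2–8 s: ½(-11 + 4)(6) = -21 m/s
8–14 s: ½(4 + -11)(6) = -21 m/s
Δv = -43 m/s, so v(14) = 9 + (-43) = -34 m/s.

-34 m/s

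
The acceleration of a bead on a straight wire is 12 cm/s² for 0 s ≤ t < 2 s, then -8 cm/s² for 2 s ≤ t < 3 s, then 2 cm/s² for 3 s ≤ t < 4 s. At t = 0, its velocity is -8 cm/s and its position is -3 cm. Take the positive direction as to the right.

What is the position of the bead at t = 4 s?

On each constant-a segment, Δv = aΔt and Δx = v₀Δt + ½aΔt²; chain segment to segment.
0–2 s: v starts -8 cm/s; Δx = -8·2 + ½·12·2² = 8 cm; v ends 16 cm/s.
2–3 s: v starts 16 cm/s; Δx = 16·1 + ½·-8·1² = 12 cm; v ends 8 cm/s.
3–4 s: v starts 8 cm/s; Δx = 8·1 + ½·2·1² = 9 cm; v ends 10 cm/s.
x(4) = -3 + Σ Δx = 26 cm.

26 cm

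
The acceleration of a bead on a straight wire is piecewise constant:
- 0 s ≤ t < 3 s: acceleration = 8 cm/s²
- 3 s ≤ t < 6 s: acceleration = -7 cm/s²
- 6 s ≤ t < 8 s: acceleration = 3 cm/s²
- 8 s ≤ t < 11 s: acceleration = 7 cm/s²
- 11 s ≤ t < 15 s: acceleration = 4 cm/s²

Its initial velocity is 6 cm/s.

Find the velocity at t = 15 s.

Δv equals the area under the a-t graph; then v = v₀ + Δv.
0–3 s: 8 × 3 = 24 cm/s
3–6 s: -7 × 3 = -21 cm/s
6–8 s: 3 × 2 = 6 cm/s
8–11 s: 7 × 3 = 21 cm/s
11–15 s: 4 × 4 = 16 cm/s
Δv = 46 cm/s, so v(15) = 6 + (46) = 52 cm/s.

52 cm/s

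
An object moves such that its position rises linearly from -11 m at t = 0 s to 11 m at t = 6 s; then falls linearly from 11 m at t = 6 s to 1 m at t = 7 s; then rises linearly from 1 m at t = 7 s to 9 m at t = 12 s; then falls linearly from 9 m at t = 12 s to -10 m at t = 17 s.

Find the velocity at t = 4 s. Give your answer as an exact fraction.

11/3 m/s

Velocity is the slope of the x-t graph on 0–6 s: (11 − -11)/(6 − 0) = 11/3 m/s.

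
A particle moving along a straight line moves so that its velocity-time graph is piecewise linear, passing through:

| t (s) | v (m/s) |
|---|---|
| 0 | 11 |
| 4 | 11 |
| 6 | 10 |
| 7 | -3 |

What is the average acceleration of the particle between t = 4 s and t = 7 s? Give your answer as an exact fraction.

Average acceleration = Δv/Δt = (-3 − 11)/(7 − 4) = -14/3 m/s².

-14/3 m/s²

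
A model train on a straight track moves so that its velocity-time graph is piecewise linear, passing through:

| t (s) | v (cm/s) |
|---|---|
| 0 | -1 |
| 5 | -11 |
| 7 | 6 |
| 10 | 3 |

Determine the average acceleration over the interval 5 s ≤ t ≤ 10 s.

Average acceleration = Δv/Δt = (3 − -11)/(10 − 5) = 2.8 cm/s².

2.8 cm/s²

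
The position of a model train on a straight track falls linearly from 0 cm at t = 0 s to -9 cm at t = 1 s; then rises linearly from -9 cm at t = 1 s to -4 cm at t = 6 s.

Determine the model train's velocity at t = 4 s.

Velocity is the slope of the x-t graph on 1–6 s: (-4 − -9)/(6 − 1) = 1 cm/s.

1 cm/s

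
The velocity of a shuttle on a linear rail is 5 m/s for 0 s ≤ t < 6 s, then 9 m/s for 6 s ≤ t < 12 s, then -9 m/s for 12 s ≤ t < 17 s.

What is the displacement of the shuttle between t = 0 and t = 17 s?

39 m

Net displacement equals the area under the velocity-time graph (areas below the axis count negative).
0–6 s: 5 × 6 = 30 m
6–12 s: 9 × 6 = 54 m
12–17 s: -9 × 5 = -45 m
Net displacement = 39 m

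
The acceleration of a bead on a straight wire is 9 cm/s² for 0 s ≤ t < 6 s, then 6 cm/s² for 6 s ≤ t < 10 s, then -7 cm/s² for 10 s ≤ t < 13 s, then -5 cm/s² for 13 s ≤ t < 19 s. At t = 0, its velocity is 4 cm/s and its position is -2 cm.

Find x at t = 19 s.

On each constant-a segment, Δv = aΔt and Δx = v₀Δt + ½aΔt²; chain segment to segment.
0–6 s: v starts 4 cm/s; Δx = 4·6 + ½·9·6² = 186 cm; v ends 58 cm/s.
6–10 s: v starts 58 cm/s; Δx = 58·4 + ½·6·4² = 280 cm; v ends 82 cm/s.
10–13 s: v starts 82 cm/s; Δx = 82·3 + ½·-7·3² = 214.5 cm; v ends 61 cm/s.
13–19 s: v starts 61 cm/s; Δx = 61·6 + ½·-5·6² = 276 cm; v ends 31 cm/s.
x(19) = -2 + Σ Δx = 954.5 cm.

954.5 cm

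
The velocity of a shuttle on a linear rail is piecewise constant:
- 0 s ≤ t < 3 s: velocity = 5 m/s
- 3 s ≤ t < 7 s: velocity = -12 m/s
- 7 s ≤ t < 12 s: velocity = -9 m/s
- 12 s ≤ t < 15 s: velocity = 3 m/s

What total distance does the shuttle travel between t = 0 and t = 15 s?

Distance (not displacement) is the total path length: add the absolute areas under v-t.
0–3 s: |5| × 3 = 15 m
3–7 s: |-12| × 4 = 48 m
7–12 s: |-9| × 5 = 45 m
12–15 s: |3| × 3 = 9 m
Total distance = 117 m

117 m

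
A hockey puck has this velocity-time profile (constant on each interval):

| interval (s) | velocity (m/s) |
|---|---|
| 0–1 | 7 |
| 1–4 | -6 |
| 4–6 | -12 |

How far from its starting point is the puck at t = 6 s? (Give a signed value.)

-35 m

Displacement is the signed area under the v-t curve.
0–1 s: 7 × 1 = 7 m
1–4 s: -6 × 3 = -18 m
4–6 s: -12 × 2 = -24 m
Net displacement = -35 m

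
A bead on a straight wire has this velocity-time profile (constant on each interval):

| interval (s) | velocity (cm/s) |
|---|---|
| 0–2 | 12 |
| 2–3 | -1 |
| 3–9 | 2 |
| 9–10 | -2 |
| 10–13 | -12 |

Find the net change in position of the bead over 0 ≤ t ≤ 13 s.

Net displacement equals the area under the velocity-time graph (areas below the axis count negative).
0–2 s: 12 × 2 = 24 cm
2–3 s: -1 × 1 = -1 cm
3–9 s: 2 × 6 = 12 cm
9–10 s: -2 × 1 = -2 cm
10–13 s: -12 × 3 = -36 cm
Net displacement = -3 cm

-3 cm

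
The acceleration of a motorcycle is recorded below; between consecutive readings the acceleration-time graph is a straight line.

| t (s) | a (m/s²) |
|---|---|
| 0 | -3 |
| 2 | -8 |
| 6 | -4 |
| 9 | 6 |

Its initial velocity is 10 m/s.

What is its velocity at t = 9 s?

-22 m/s

Δv equals the area under the a-t graph; then v = v₀ + Δv.
0–2 s: ½(-3 + -8)(2) = -11 m/s
2–6 s: ½(-8 + -4)(4) = -24 m/s
6–9 s: ½(-4 + 6)(3) = 3 m/s
Δv = -32 m/s, so v(9) = 10 + (-32) = -22 m/s.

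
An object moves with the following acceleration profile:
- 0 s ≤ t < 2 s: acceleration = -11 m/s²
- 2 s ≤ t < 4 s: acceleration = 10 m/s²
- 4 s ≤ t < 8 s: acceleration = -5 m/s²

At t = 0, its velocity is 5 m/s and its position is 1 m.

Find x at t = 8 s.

-53 m

On each constant-a segment, Δv = aΔt and Δx = v₀Δt + ½aΔt²; chain segment to segment.
0–2 s: v starts 5 m/s; Δx = 5·2 + ½·-11·2² = -12 m; v ends -17 m/s.
2–4 s: v starts -17 m/s; Δx = -17·2 + ½·10·2² = -14 m; v ends 3 m/s.
4–8 s: v starts 3 m/s; Δx = 3·4 + ½·-5·4² = -28 m; v ends -17 m/s.
x(8) = 1 + Σ Δx = -53 m.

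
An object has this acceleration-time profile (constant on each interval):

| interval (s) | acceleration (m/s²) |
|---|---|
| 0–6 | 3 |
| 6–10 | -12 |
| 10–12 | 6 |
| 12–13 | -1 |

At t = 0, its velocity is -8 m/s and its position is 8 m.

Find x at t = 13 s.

On each constant-a segment, Δv = aΔt and Δx = v₀Δt + ½aΔt²; chain segment to segment.
0–6 s: v starts -8 m/s; Δx = -8·6 + ½·3·6² = 6 m; v ends 10 m/s.
6–10 s: v starts 10 m/s; Δx = 10·4 + ½·-12·4² = -56 m; v ends -38 m/s.
10–12 s: v starts -38 m/s; Δx = -38·2 + ½·6·2² = -64 m; v ends -26 m/s.
12–13 s: v starts -26 m/s; Δx = -26·1 + ½·-1·1² = -26.5 m; v ends -27 m/s.
x(13) = 8 + Σ Δx = -132.5 m.

-132.5 m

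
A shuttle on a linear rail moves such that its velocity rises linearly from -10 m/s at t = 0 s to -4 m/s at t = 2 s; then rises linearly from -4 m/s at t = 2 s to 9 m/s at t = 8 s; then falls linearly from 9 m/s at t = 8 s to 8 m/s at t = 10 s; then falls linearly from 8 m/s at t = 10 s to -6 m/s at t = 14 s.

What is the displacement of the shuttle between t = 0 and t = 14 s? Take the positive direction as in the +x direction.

Net displacement equals the area under the velocity-time graph (areas below the axis count negative).
0–2 s: ½(-10 + -4)(2) = -14 m
2–8 s: ½(-4 + 9)(6) = 15 m
8–10 s: ½(9 + 8)(2) = 17 m
10–14 s: ½(8 + -6)(4) = 4 m
Net displacement = 22 m

22 m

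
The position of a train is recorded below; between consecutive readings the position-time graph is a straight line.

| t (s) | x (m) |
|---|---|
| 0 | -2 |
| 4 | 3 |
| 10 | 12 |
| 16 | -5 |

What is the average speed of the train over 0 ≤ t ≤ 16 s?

Average speed = (total path length)/(elapsed time); on a piecewise-linear x-t graph the path length is Σ|Δx|.
0–4 s: |Δx| = |3 − -2| = 5 m
4–10 s: |Δx| = |12 − 3| = 9 m
10–16 s: |Δx| = |-5 − 12| = 17 m
Total path = 31 m; average speed = 31/16 = 1.9375 m/s.

1.9375 m/s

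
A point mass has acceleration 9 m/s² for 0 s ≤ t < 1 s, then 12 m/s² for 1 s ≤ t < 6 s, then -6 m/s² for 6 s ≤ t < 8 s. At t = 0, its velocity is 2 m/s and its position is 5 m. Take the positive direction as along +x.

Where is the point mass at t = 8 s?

346.5 m

On each constant-a segment, Δv = aΔt and Δx = v₀Δt + ½aΔt²; chain segment to segment.
0–1 s: v starts 2 m/s; Δx = 2·1 + ½·9·1² = 6.5 m; v ends 11 m/s.
1–6 s: v starts 11 m/s; Δx = 11·5 + ½·12·5² = 205 m; v ends 71 m/s.
6–8 s: v starts 71 m/s; Δx = 71·2 + ½·-6·2² = 130 m; v ends 59 m/s.
x(8) = 5 + Σ Δx = 346.5 m.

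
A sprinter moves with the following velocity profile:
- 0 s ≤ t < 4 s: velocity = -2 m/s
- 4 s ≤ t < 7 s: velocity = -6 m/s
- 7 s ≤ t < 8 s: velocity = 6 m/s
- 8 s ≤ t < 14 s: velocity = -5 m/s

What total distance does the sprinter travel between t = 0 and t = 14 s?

62 m

Distance (not displacement) is the total path length: add the absolute areas under v-t.
0–4 s: |-2| × 4 = 8 m
4–7 s: |-6| × 3 = 18 m
7–8 s: |6| × 1 = 6 m
8–14 s: |-5| × 6 = 30 m
Total distance = 62 m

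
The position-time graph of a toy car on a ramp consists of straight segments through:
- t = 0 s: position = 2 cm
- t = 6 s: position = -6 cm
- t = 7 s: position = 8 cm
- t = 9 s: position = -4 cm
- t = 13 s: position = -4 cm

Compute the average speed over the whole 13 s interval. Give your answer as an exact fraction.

Average speed = (total path length)/(elapsed time); on a piecewise-linear x-t graph the path length is Σ|Δx|.
0–6 s: |Δx| = |-6 − 2| = 8 cm
6–7 s: |Δx| = |8 − -6| = 14 cm
7–9 s: |Δx| = |-4 − 8| = 12 cm
9–13 s: |Δx| = |-4 − -4| = 0 cm
Total path = 34 cm; average speed = 34/13 = 34/13 cm/s.

34/13 cm/s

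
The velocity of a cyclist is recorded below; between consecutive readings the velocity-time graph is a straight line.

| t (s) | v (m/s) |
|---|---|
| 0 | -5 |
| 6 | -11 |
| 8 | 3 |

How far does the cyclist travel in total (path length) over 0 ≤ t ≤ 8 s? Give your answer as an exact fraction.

Distance (not displacement) is the total path length: add the absolute areas under v-t.
0–6 s: |½(-5 + -11)(6)| = 48 m
6–8 s: v = 0 at t = 53/7 s; triangle areas 121/14 + 9/14 = 65/7 m
Total distance = 401/7 m

401/7 m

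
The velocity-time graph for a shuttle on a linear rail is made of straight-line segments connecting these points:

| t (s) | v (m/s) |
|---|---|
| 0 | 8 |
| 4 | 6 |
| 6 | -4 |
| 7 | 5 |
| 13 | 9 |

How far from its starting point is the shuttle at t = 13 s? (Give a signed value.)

72.5 m

Displacement is the signed area under the v-t curve.
0–4 s: ½(8 + 6)(4) = 28 m
4–6 s: ½(6 + -4)(2) = 2 m
6–7 s: ½(-4 + 5)(1) = 0.5 m
7–13 s: ½(5 + 9)(6) = 42 m
Net displacement = 72.5 m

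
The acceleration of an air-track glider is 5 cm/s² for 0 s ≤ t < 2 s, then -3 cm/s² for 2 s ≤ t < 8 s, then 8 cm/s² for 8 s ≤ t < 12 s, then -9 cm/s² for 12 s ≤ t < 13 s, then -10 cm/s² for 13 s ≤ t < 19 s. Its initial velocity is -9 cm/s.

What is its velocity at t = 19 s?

-54 cm/s

Δv equals the area under the a-t graph; then v = v₀ + Δv.
0–2 s: 5 × 2 = 10 cm/s
2–8 s: -3 × 6 = -18 cm/s
8–12 s: 8 × 4 = 32 cm/s
12–13 s: -9 × 1 = -9 cm/s
13–19 s: -10 × 6 = -60 cm/s
Δv = -45 cm/s, so v(19) = -9 + (-45) = -54 cm/s.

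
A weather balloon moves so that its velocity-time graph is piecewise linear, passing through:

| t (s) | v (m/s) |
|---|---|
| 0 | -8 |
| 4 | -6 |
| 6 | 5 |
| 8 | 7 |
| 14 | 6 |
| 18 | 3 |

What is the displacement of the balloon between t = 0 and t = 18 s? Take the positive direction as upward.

Net displacement equals the area under the velocity-time graph (areas below the axis count negative).
0–4 s: ½(-8 + -6)(4) = -28 m
4–6 s: ½(-6 + 5)(2) = -1 m
6–8 s: ½(5 + 7)(2) = 12 m
8–14 s: ½(7 + 6)(6) = 39 m
14–18 s: ½(6 + 3)(4) = 18 m
Net displacement = 40 m

40 m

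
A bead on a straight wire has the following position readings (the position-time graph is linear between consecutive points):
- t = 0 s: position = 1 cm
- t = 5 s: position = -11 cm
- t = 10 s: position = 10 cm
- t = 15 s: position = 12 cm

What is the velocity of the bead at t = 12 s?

0.4 cm/s

Velocity is the slope of the x-t graph on 10–15 s: (12 − 10)/(15 − 10) = 0.4 cm/s.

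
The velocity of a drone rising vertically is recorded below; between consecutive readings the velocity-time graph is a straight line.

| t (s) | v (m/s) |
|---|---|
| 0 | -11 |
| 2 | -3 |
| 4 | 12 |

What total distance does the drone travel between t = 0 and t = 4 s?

24.2 m

Distance (not displacement) is the total path length: add the absolute areas under v-t.
0–2 s: |½(-11 + -3)(2)| = 14 m
2–4 s: v = 0 at t = 2.4 s; triangle areas 0.6 + 9.6 = 10.2 m
Total distance = 24.2 m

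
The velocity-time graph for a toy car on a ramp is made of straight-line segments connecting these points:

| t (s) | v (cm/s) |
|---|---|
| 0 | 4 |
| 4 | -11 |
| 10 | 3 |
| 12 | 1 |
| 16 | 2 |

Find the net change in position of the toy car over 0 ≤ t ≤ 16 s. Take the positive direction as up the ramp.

Displacement is the signed area under the v-t curve.
0–4 s: ½(4 + -11)(4) = -14 cm
4–10 s: ½(-11 + 3)(6) = -24 cm
10–12 s: ½(3 + 1)(2) = 4 cm
12–16 s: ½(1 + 2)(4) = 6 cm
Net displacement = -28 cm

-28 cm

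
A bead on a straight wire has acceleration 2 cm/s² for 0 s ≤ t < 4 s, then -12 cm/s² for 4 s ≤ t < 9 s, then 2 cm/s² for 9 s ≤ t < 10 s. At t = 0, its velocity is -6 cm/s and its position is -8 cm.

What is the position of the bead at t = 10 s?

-213 cm

On each constant-a segment, Δv = aΔt and Δx = v₀Δt + ½aΔt²; chain segment to segment.
0–4 s: v starts -6 cm/s; Δx = -6·4 + ½·2·4² = -8 cm; v ends 2 cm/s.
4–9 s: v starts 2 cm/s; Δx = 2·5 + ½·-12·5² = -140 cm; v ends -58 cm/s.
9–10 s: v starts -58 cm/s; Δx = -58·1 + ½·2·1² = -57 cm; v ends -56 cm/s.
x(10) = -8 + Σ Δx = -213 cm.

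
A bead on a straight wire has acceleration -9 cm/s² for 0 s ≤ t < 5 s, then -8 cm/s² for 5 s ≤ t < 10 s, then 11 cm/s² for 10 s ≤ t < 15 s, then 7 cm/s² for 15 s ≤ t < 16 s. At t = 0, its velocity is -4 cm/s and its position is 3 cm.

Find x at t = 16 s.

On each constant-a segment, Δv = aΔt and Δx = v₀Δt + ½aΔt²; chain segment to segment.
0–5 s: v starts -4 cm/s; Δx = -4·5 + ½·-9·5² = -132.5 cm; v ends -49 cm/s.
5–10 s: v starts -49 cm/s; Δx = -49·5 + ½·-8·5² = -345 cm; v ends -89 cm/s.
10–15 s: v starts -89 cm/s; Δx = -89·5 + ½·11·5² = -307.5 cm; v ends -34 cm/s.
15–16 s: v starts -34 cm/s; Δx = -34·1 + ½·7·1² = -30.5 cm; v ends -27 cm/s.
x(16) = 3 + Σ Δx = -812.5 cm.

-812.5 cm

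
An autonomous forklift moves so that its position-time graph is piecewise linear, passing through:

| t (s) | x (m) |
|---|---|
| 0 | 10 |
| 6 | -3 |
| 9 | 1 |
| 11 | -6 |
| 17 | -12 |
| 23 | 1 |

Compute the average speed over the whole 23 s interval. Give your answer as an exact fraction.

Average speed = (total path length)/(elapsed time); on a piecewise-linear x-t graph the path length is Σ|Δx|.
0–6 s: |Δx| = |-3 − 10| = 13 m
6–9 s: |Δx| = |1 − -3| = 4 m
9–11 s: |Δx| = |-6 − 1| = 7 m
11–17 s: |Δx| = |-12 − -6| = 6 m
17–23 s: |Δx| = |1 − -12| = 13 m
Total path = 43 m; average speed = 43/23 = 43/23 m/s.

43/23 m/s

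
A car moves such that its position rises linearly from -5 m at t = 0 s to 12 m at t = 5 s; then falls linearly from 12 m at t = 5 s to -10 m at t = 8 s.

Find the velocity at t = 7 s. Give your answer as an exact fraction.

Velocity is the slope of the x-t graph on 5–8 s: (-10 − 12)/(8 − 5) = -22/3 m/s.

-22/3 m/s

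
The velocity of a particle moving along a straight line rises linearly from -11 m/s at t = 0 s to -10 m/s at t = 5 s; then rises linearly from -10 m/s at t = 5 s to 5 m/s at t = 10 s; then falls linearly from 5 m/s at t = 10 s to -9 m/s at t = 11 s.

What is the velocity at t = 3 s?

-10.4 m/s

On 0–5 s the graph is linear from -11 to -10 m/s: v(3) = -11 + (-10 − -11)·(3 − 0)/(5 − 0) = -10.4 m/s.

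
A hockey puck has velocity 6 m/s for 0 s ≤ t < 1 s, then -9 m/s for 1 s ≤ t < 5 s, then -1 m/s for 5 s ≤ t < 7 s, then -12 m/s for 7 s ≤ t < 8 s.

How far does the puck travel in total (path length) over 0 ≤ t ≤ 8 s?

56 m

Distance (not displacement) is the total path length: add the absolute areas under v-t.
0–1 s: |6| × 1 = 6 m
1–5 s: |-9| × 4 = 36 m
5–7 s: |-1| × 2 = 2 m
7–8 s: |-12| × 1 = 12 m
Total distance = 56 m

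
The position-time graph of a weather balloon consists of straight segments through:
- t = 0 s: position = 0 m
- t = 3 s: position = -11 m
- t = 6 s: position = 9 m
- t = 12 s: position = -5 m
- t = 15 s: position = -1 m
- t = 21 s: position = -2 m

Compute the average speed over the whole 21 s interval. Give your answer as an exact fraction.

50/21 m/s

Average speed = (total path length)/(elapsed time); on a piecewise-linear x-t graph the path length is Σ|Δx|.
0–3 s: |Δx| = |-11 − 0| = 11 m
3–6 s: |Δx| = |9 − -11| = 20 m
6–12 s: |Δx| = |-5 − 9| = 14 m
12–15 s: |Δx| = |-1 − -5| = 4 m
15–21 s: |Δx| = |-2 − -1| = 1 m
Total path = 50 m; average speed = 50/21 = 50/21 m/s.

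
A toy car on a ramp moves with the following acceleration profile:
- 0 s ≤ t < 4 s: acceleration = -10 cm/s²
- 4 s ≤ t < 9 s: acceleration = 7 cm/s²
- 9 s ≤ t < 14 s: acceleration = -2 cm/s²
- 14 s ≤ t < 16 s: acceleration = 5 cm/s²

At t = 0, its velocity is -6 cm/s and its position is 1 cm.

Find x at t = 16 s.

-357.5 cm

On each constant-a segment, Δv = aΔt and Δx = v₀Δt + ½aΔt²; chain segment to segment.
0–4 s: v starts -6 cm/s; Δx = -6·4 + ½·-10·4² = -104 cm; v ends -46 cm/s.
4–9 s: v starts -46 cm/s; Δx = -46·5 + ½·7·5² = -142.5 cm; v ends -11 cm/s.
9–14 s: v starts -11 cm/s; Δx = -11·5 + ½·-2·5² = -80 cm; v ends -21 cm/s.
14–16 s: v starts -21 cm/s; Δx = -21·2 + ½·5·2² = -32 cm; v ends -11 cm/s.
x(16) = 1 + Σ Δx = -357.5 cm.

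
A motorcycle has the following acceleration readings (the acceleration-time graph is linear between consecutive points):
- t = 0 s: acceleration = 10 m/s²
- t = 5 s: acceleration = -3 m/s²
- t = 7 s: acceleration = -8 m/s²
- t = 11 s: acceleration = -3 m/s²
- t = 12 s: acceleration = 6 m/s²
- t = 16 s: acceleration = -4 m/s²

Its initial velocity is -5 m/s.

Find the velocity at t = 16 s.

-15 m/s

Δv equals the area under the a-t graph; then v = v₀ + Δv.
0–5 s: ½(10 + -3)(5) = 17.5 m/s
5–7 s: ½(-3 + -8)(2) = -11 m/s
7–11 s: ½(-8 + -3)(4) = -22 m/s
11–12 s: ½(-3 + 6)(1) = 1.5 m/s
12–16 s: ½(6 + -4)(4) = 4 m/s
Δv = -10 m/s, so v(16) = -5 + (-10) = -15 m/s.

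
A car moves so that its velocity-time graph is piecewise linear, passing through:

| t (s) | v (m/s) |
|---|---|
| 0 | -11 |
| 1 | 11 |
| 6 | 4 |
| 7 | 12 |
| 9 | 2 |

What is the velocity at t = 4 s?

6.8 m/s

On 1–6 s the graph is linear from 11 to 4 m/s: v(4) = 11 + (4 − 11)·(4 − 1)/(6 − 1) = 6.8 m/s.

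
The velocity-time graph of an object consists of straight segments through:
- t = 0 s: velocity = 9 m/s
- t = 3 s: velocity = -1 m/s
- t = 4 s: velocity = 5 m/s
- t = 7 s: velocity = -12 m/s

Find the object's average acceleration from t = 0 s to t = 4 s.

-1 m/s²

Average acceleration = Δv/Δt = (5 − 9)/(4 − 0) = -1 m/s².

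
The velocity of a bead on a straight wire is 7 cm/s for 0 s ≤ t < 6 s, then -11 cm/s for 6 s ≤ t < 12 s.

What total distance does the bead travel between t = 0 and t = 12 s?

Distance (not displacement) is the total path length: add the absolute areas under v-t.
0–6 s: |7| × 6 = 42 cm
6–12 s: |-11| × 6 = 66 cm
Total distance = 108 cm

108 cm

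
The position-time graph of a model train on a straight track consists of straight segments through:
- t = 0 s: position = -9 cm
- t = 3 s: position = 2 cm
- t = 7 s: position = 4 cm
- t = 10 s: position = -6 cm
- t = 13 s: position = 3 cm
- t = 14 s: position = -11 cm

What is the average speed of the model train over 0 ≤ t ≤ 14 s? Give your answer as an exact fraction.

23/7 cm/s

Average speed = (total path length)/(elapsed time); on a piecewise-linear x-t graph the path length is Σ|Δx|.
0–3 s: |Δx| = |2 − -9| = 11 cm
3–7 s: |Δx| = |4 − 2| = 2 cm
7–10 s: |Δx| = |-6 − 4| = 10 cm
10–13 s: |Δx| = |3 − -6| = 9 cm
13–14 s: |Δx| = |-11 − 3| = 14 cm
Total path = 46 cm; average speed = 46/14 = 23/7 cm/s.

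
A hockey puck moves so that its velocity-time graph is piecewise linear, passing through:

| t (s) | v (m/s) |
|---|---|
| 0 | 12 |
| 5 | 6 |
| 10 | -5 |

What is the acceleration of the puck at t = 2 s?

-1.2 m/s²

Acceleration is the slope of the v-t graph on 0–5 s: (6 − 12)/(5 − 0) = -1.2 m/s².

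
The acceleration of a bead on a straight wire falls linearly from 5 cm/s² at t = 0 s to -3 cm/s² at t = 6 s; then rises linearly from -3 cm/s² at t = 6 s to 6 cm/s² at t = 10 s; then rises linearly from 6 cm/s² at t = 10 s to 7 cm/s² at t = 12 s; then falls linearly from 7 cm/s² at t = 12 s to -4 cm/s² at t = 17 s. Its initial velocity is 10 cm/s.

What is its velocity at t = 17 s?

42.5 cm/s

Δv equals the area under the a-t graph; then v = v₀ + Δv.
0–6 s: ½(5 + -3)(6) = 6 cm/s
6–10 s: ½(-3 + 6)(4) = 6 cm/s
10–12 s: ½(6 + 7)(2) = 13 cm/s
12–17 s: ½(7 + -4)(5) = 7.5 cm/s
Δv = 32.5 cm/s, so v(17) = 10 + (32.5) = 42.5 cm/s.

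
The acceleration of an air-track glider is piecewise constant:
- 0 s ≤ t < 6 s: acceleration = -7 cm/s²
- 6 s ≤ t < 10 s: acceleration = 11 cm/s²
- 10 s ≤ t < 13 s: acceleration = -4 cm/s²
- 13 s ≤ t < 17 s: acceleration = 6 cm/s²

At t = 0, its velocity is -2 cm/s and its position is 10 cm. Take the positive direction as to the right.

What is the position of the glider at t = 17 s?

-234 cm

On each constant-a segment, Δv = aΔt and Δx = v₀Δt + ½aΔt²; chain segment to segment.
0–6 s: v starts -2 cm/s; Δx = -2·6 + ½·-7·6² = -138 cm; v ends -44 cm/s.
6–10 s: v starts -44 cm/s; Δx = -44·4 + ½·11·4² = -88 cm; v ends 0 cm/s.
10–13 s: v starts 0 cm/s; Δx = 0·3 + ½·-4·3² = -18 cm; v ends -12 cm/s.
13–17 s: v starts -12 cm/s; Δx = -12·4 + ½·6·4² = 0 cm; v ends 12 cm/s.
x(17) = 10 + Σ Δx = -234 cm.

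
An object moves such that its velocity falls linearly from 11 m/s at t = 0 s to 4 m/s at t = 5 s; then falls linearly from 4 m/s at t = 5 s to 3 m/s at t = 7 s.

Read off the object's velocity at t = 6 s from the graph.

3.5 m/s

On 5–7 s the graph is linear from 4 to 3 m/s: v(6) = 4 + (3 − 4)·(6 − 5)/(7 − 5) = 3.5 m/s.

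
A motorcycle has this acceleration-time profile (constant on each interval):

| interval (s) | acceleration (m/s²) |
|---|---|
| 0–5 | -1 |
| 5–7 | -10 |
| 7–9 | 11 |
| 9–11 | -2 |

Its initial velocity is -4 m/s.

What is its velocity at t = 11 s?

Δv equals the area under the a-t graph; then v = v₀ + Δv.
0–5 s: -1 × 5 = -5 m/s
5–7 s: -10 × 2 = -20 m/s
7–9 s: 11 × 2 = 22 m/s
9–11 s: -2 × 2 = -4 m/s
Δv = -7 m/s, so v(11) = -4 + (-7) = -11 m/s.

-11 m/s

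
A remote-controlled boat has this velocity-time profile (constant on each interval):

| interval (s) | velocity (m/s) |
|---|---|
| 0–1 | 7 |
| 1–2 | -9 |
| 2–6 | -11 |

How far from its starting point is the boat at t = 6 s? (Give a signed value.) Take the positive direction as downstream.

Net displacement equals the area under the velocity-time graph (areas below the axis count negative).
0–1 s: 7 × 1 = 7 m
1–2 s: -9 × 1 = -9 m
2–6 s: -11 × 4 = -44 m
Net displacement = -46 m

-46 m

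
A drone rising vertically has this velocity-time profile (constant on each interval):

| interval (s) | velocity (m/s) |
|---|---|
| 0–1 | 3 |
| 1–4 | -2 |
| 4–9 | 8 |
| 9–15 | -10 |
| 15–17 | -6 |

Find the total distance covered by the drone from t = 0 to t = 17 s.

Total distance travelled is ∫|v| dt — sum the magnitudes of each area piece.
0–1 s: |3| × 1 = 3 m
1–4 s: |-2| × 3 = 6 m
4–9 s: |8| × 5 = 40 m
9–15 s: |-10| × 6 = 60 m
15–17 s: |-6| × 2 = 12 m
Total distance = 121 m

121 m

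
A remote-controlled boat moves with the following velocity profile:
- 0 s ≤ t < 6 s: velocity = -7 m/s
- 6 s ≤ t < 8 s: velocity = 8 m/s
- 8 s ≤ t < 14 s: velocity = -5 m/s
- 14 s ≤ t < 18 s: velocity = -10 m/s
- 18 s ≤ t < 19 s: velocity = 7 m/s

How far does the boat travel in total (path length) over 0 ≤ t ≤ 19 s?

Total distance travelled is ∫|v| dt — sum the magnitudes of each area piece.
0–6 s: |-7| × 6 = 42 m
6–8 s: |8| × 2 = 16 m
8–14 s: |-5| × 6 = 30 m
14–18 s: |-10| × 4 = 40 m
18–19 s: |7| × 1 = 7 m
Total distance = 135 m

135 m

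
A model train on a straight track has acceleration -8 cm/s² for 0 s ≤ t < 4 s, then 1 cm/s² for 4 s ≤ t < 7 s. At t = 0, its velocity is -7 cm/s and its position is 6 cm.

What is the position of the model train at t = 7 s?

-198.5 cm

On each constant-a segment, Δv = aΔt and Δx = v₀Δt + ½aΔt²; chain segment to segment.
0–4 s: v starts -7 cm/s; Δx = -7·4 + ½·-8·4² = -92 cm; v ends -39 cm/s.
4–7 s: v starts -39 cm/s; Δx = -39·3 + ½·1·3² = -112.5 cm; v ends -36 cm/s.
x(7) = 6 + Σ Δx = -198.5 cm.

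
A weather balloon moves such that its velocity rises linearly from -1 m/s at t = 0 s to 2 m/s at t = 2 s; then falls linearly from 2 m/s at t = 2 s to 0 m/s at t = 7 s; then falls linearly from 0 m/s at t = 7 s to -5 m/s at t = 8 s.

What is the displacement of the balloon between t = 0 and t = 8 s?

3.5 m

Net displacement equals the area under the velocity-time graph (areas below the axis count negative).
0–2 s: ½(-1 + 2)(2) = 1 m
2–7 s: ½(2 + 0)(5) = 5 m
7–8 s: ½(0 + -5)(1) = -2.5 m
Net displacement = 3.5 m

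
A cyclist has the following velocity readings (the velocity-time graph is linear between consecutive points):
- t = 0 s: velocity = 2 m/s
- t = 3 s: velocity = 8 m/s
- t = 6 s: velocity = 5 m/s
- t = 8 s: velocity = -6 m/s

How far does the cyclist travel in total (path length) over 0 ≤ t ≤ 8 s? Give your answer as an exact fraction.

Total distance travelled is ∫|v| dt — sum the magnitudes of each area piece.
0–3 s: |½(2 + 8)(3)| = 15 m
3–6 s: |½(8 + 5)(3)| = 19.5 m
6–8 s: v = 0 at t = 76/11 s; triangle areas 25/11 + 36/11 = 61/11 m
Total distance = 881/22 m

881/22 m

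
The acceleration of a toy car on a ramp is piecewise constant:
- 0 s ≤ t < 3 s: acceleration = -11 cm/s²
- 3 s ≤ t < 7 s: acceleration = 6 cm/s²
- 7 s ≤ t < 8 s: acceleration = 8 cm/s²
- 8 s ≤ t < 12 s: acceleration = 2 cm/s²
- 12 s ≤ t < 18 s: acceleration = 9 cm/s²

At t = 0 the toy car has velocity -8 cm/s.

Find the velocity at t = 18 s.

Δv equals the area under the a-t graph; then v = v₀ + Δv.
0–3 s: -11 × 3 = -33 cm/s
3–7 s: 6 × 4 = 24 cm/s
7–8 s: 8 × 1 = 8 cm/s
8–12 s: 2 × 4 = 8 cm/s
12–18 s: 9 × 6 = 54 cm/s
Δv = 61 cm/s, so v(18) = -8 + (61) = 53 cm/s.

53 cm/s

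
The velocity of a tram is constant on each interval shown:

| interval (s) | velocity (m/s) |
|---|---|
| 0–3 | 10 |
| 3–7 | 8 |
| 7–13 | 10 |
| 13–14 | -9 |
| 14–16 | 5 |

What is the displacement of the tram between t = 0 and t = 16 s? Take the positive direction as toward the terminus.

Net displacement equals the area under the velocity-time graph (areas below the axis count negative).
0–3 s: 10 × 3 = 30 m
3–7 s: 8 × 4 = 32 m
7–13 s: 10 × 6 = 60 m
13–14 s: -9 × 1 = -9 m
14–16 s: 5 × 2 = 10 m
Net displacement = 123 m

123 m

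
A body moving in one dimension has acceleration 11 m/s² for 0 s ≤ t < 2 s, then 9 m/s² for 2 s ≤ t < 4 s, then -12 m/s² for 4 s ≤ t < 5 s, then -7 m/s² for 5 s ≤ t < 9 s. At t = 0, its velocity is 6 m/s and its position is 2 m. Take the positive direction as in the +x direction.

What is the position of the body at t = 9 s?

On each constant-a segment, Δv = aΔt and Δx = v₀Δt + ½aΔt²; chain segment to segment.
0–2 s: v starts 6 m/s; Δx = 6·2 + ½·11·2² = 34 m; v ends 28 m/s.
2–4 s: v starts 28 m/s; Δx = 28·2 + ½·9·2² = 74 m; v ends 46 m/s.
4–5 s: v starts 46 m/s; Δx = 46·1 + ½·-12·1² = 40 m; v ends 34 m/s.
5–9 s: v starts 34 m/s; Δx = 34·4 + ½·-7·4² = 80 m; v ends 6 m/s.
x(9) = 2 + Σ Δx = 230 m.

230 m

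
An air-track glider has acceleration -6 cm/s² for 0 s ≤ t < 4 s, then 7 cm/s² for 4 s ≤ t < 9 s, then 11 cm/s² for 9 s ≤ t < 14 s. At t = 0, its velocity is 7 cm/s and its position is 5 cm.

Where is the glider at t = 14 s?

On each constant-a segment, Δv = aΔt and Δx = v₀Δt + ½aΔt²; chain segment to segment.
0–4 s: v starts 7 cm/s; Δx = 7·4 + ½·-6·4² = -20 cm; v ends -17 cm/s.
4–9 s: v starts -17 cm/s; Δx = -17·5 + ½·7·5² = 2.5 cm; v ends 18 cm/s.
9–14 s: v starts 18 cm/s; Δx = 18·5 + ½·11·5² = 227.5 cm; v ends 73 cm/s.
x(14) = 5 + Σ Δx = 215 cm.

215 cm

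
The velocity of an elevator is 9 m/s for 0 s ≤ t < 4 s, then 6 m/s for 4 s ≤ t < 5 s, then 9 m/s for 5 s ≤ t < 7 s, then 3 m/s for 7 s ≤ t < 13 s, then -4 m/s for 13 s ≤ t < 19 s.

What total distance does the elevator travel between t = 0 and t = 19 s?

102 m

Total distance travelled is ∫|v| dt — sum the magnitudes of each area piece.
0–4 s: |9| × 4 = 36 m
4–5 s: |6| × 1 = 6 m
5–7 s: |9| × 2 = 18 m
7–13 s: |3| × 6 = 18 m
13–19 s: |-4| × 6 = 24 m
Total distance = 102 m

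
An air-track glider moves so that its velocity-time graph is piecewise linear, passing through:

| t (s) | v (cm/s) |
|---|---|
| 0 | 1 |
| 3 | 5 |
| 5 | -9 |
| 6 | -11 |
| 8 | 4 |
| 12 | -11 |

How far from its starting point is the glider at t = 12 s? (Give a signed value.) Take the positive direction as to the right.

Net displacement equals the area under the velocity-time graph (areas below the axis count negative).
0–3 s: ½(1 + 5)(3) = 9 cm
3–5 s: ½(5 + -9)(2) = -4 cm
5–6 s: ½(-9 + -11)(1) = -10 cm
6–8 s: ½(-11 + 4)(2) = -7 cm
8–12 s: ½(4 + -11)(4) = -14 cm
Net displacement = -26 cm

-26 cm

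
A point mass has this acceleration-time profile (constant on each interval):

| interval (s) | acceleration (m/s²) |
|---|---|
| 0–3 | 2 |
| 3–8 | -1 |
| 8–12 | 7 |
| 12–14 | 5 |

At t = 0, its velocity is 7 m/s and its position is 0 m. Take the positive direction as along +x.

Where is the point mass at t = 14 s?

On each constant-a segment, Δv = aΔt and Δx = v₀Δt + ½aΔt²; chain segment to segment.
0–3 s: v starts 7 m/s; Δx = 7·3 + ½·2·3² = 30 m; v ends 13 m/s.
3–8 s: v starts 13 m/s; Δx = 13·5 + ½·-1·5² = 52.5 m; v ends 8 m/s.
8–12 s: v starts 8 m/s; Δx = 8·4 + ½·7·4² = 88 m; v ends 36 m/s.
12–14 s: v starts 36 m/s; Δx = 36·2 + ½·5·2² = 82 m; v ends 46 m/s.
x(14) = 0 + Σ Δx = 252.5 m.

252.5 m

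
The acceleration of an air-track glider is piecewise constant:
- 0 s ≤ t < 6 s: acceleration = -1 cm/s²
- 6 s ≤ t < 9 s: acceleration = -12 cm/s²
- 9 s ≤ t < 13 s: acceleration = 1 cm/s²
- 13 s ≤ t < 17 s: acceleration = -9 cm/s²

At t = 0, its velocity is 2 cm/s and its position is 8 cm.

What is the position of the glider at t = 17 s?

On each constant-a segment, Δv = aΔt and Δx = v₀Δt + ½aΔt²; chain segment to segment.
0–6 s: v starts 2 cm/s; Δx = 2·6 + ½·-1·6² = -6 cm; v ends -4 cm/s.
6–9 s: v starts -4 cm/s; Δx = -4·3 + ½·-12·3² = -66 cm; v ends -40 cm/s.
9–13 s: v starts -40 cm/s; Δx = -40·4 + ½·1·4² = -152 cm; v ends -36 cm/s.
13–17 s: v starts -36 cm/s; Δx = -36·4 + ½·-9·4² = -216 cm; v ends -72 cm/s.
x(17) = 8 + Σ Δx = -432 cm.

-432 cm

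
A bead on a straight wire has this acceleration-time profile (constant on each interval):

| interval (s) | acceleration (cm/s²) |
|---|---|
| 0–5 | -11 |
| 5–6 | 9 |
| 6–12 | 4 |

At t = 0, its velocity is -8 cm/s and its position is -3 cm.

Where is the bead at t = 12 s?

On each constant-a segment, Δv = aΔt and Δx = v₀Δt + ½aΔt²; chain segment to segment.
0–5 s: v starts -8 cm/s; Δx = -8·5 + ½·-11·5² = -177.5 cm; v ends -63 cm/s.
5–6 s: v starts -63 cm/s; Δx = -63·1 + ½·9·1² = -58.5 cm; v ends -54 cm/s.
6–12 s: v starts -54 cm/s; Δx = -54·6 + ½·4·6² = -252 cm; v ends -30 cm/s.
x(12) = -3 + Σ Δx = -491 cm.

-491 cm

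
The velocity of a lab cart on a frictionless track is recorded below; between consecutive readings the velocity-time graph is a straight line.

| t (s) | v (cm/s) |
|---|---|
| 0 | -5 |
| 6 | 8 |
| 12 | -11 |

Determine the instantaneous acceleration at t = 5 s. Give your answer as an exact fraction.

13/6 cm/s²

Acceleration is the slope of the v-t graph on 0–6 s: (8 − -5)/(6 − 0) = 13/6 cm/s².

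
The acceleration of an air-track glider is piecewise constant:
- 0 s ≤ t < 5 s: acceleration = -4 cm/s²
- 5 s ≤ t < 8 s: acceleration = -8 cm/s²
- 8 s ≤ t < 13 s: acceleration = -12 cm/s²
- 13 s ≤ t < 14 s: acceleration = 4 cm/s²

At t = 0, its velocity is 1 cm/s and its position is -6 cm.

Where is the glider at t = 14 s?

On each constant-a segment, Δv = aΔt and Δx = v₀Δt + ½aΔt²; chain segment to segment.
0–5 s: v starts 1 cm/s; Δx = 1·5 + ½·-4·5² = -45 cm; v ends -19 cm/s.
5–8 s: v starts -19 cm/s; Δx = -19·3 + ½·-8·3² = -93 cm; v ends -43 cm/s.
8–13 s: v starts -43 cm/s; Δx = -43·5 + ½·-12·5² = -365 cm; v ends -103 cm/s.
13–14 s: v starts -103 cm/s; Δx = -103·1 + ½·4·1² = -101 cm; v ends -99 cm/s.
x(14) = -6 + Σ Δx = -610 cm.

-610 cm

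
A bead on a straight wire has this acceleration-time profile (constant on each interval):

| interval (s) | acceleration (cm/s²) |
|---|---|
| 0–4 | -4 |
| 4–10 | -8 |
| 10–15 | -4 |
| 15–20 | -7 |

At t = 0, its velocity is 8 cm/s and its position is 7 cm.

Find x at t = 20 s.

On each constant-a segment, Δv = aΔt and Δx = v₀Δt + ½aΔt²; chain segment to segment.
0–4 s: v starts 8 cm/s; Δx = 8·4 + ½·-4·4² = 0 cm; v ends -8 cm/s.
4–10 s: v starts -8 cm/s; Δx = -8·6 + ½·-8·6² = -192 cm; v ends -56 cm/s.
10–15 s: v starts -56 cm/s; Δx = -56·5 + ½·-4·5² = -330 cm; v ends -76 cm/s.
15–20 s: v starts -76 cm/s; Δx = -76·5 + ½·-7·5² = -467.5 cm; v ends -111 cm/s.
x(20) = 7 + Σ Δx = -982.5 cm.

-982.5 cm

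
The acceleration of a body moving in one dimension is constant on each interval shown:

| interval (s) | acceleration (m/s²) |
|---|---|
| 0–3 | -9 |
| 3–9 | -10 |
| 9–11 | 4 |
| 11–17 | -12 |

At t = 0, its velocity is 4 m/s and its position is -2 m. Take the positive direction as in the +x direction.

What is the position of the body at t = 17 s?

-1172.5 m

On each constant-a segment, Δv = aΔt and Δx = v₀Δt + ½aΔt²; chain segment to segment.
0–3 s: v starts 4 m/s; Δx = 4·3 + ½·-9·3² = -28.5 m; v ends -23 m/s.
3–9 s: v starts -23 m/s; Δx = -23·6 + ½·-10·6² = -318 m; v ends -83 m/s.
9–11 s: v starts -83 m/s; Δx = -83·2 + ½·4·2² = -158 m; v ends -75 m/s.
11–17 s: v starts -75 m/s; Δx = -75·6 + ½·-12·6² = -666 m; v ends -147 m/s.
x(17) = -2 + Σ Δx = -1172.5 m.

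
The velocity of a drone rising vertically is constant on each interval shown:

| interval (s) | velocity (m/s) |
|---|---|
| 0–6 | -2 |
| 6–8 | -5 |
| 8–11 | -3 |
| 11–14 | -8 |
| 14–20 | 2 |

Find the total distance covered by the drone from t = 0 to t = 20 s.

Distance (not displacement) is the total path length: add the absolute areas under v-t.
0–6 s: |-2| × 6 = 12 m
6–8 s: |-5| × 2 = 10 m
8–11 s: |-3| × 3 = 9 m
11–14 s: |-8| × 3 = 24 m
14–20 s: |2| × 6 = 12 m
Total distance = 67 m

67 m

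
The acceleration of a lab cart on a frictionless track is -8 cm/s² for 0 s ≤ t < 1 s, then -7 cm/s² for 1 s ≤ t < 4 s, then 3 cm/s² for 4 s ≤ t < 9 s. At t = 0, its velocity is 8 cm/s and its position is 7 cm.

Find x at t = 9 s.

On each constant-a segment, Δv = aΔt and Δx = v₀Δt + ½aΔt²; chain segment to segment.
0–1 s: v starts 8 cm/s; Δx = 8·1 + ½·-8·1² = 4 cm; v ends 0 cm/s.
1–4 s: v starts 0 cm/s; Δx = 0·3 + ½·-7·3² = -31.5 cm; v ends -21 cm/s.
4–9 s: v starts -21 cm/s; Δx = -21·5 + ½·3·5² = -67.5 cm; v ends -6 cm/s.
x(9) = 7 + Σ Δx = -88 cm.

-88 cm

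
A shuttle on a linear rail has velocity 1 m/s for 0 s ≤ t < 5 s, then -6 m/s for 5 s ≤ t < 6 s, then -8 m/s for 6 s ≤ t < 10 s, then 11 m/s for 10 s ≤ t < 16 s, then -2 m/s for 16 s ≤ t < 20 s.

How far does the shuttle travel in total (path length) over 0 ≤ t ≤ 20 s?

117 m

Total distance travelled is ∫|v| dt — sum the magnitudes of each area piece.
0–5 s: |1| × 5 = 5 m
5–6 s: |-6| × 1 = 6 m
6–10 s: |-8| × 4 = 32 m
10–16 s: |11| × 6 = 66 m
16–20 s: |-2| × 4 = 8 m
Total distance = 117 m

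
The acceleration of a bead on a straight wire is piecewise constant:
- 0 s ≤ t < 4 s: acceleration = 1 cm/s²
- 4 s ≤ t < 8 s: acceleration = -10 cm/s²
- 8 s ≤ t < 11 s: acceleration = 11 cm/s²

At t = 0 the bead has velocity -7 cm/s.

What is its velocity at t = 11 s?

Δv equals the area under the a-t graph; then v = v₀ + Δv.
0–4 s: 1 × 4 = 4 cm/s
4–8 s: -10 × 4 = -40 cm/s
8–11 s: 11 × 3 = 33 cm/s
Δv = -3 cm/s, so v(11) = -7 + (-3) = -10 cm/s.

-10 cm/s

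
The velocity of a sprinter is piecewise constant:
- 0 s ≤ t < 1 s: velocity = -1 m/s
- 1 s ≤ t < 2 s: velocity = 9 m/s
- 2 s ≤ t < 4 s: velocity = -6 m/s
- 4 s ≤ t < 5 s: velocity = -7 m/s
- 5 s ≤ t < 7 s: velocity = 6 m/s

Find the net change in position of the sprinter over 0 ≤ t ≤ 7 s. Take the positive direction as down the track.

Displacement is the signed area under the v-t curve.
0–1 s: -1 × 1 = -1 m
1–2 s: 9 × 1 = 9 m
2–4 s: -6 × 2 = -12 m
4–5 s: -7 × 1 = -7 m
5–7 s: 6 × 2 = 12 m
Net displacement = 1 m

1 m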